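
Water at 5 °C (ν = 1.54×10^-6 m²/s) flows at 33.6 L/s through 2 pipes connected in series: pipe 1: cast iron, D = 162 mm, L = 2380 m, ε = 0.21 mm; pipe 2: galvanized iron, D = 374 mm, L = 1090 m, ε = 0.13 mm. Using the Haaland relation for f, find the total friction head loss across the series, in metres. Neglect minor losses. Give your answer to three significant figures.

H ≈ 44.4 m

Pipe 1: V = 1.630 m/s, Re = 1.71×10^5, ε/D = 0.00130, f = 0.02219, h_1 = f(L/D)V²/2g = 44.14 m
Pipe 2: V = 0.3058 m/s, Re = 7.43×10^4, ε/D = 3.48×10^-4, f = 0.02032, h_2 = f(L/D)V²/2g = 0.2824 m
Series → Q common, losses add: H = Σh = 44.43 m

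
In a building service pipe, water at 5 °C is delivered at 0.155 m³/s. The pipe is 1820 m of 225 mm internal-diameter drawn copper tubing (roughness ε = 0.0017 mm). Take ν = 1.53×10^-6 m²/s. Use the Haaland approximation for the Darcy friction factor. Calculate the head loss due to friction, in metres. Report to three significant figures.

V = 4Q/(πD²) = 4·0.155/(π·0.225²) = 3.898 m/s
Re = VD/ν = 3.898·0.225/1.53×10^-6 = 5.73×10^5 → turbulent
ε/D = 0.0017/225 = 7.56×10^-6
Haaland: f = 0.01284
h_f = f(L/D)V²/(2g) = 0.01284·(1820/0.225)·3.898²/(2·9.81) = 80.46 m

h_f ≈ 80.5 m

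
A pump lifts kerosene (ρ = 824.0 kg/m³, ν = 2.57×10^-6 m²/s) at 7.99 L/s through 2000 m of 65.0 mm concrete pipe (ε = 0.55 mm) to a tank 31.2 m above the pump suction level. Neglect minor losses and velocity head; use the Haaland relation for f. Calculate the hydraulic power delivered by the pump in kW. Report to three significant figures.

V = 4Q/(πD²) = 2.408 m/s; Re = 6.09×10^4; ε/D = 0.00846; f = 0.03692
h_f = f(L/D)V²/2g = 335.7 m
Total head H = z + h_f = 31.2 + 335.7 = 366.9 m
P_hyd = ρgQH = 824.0·9.81·0.00799·366.9 = 23.70 kW

P_hyd ≈ 23.7 kW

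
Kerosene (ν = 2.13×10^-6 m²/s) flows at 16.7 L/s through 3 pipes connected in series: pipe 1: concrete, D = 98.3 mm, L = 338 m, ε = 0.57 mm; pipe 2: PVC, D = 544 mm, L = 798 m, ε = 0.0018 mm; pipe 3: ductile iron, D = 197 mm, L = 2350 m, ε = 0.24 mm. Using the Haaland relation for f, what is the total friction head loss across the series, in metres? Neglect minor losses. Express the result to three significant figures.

Pipe 1: V = 2.200 m/s, Re = 1.02×10^5, ε/D = 0.00580, f = 0.03261, h_1 = f(L/D)V²/2g = 27.67 m
Pipe 2: V = 0.07185 m/s, Re = 1.84×10^4, ε/D = 3.31×10^-6, f = 0.02632, h_2 = f(L/D)V²/2g = 0.01016 m
Pipe 3: V = 0.5479 m/s, Re = 5.07×10^4, ε/D = 0.00122, f = 0.02429, h_3 = f(L/D)V²/2g = 4.433 m
Series → Q common, losses add: H = Σh = 32.11 m

H ≈ 32.1 m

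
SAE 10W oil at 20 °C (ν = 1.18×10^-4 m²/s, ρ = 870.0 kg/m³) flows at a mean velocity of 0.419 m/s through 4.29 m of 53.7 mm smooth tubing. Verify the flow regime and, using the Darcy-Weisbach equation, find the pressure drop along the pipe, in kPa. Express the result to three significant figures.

Re = VD/ν = 0.419·0.05370/1.18×10^-4 = 191 → laminar (Re < 2300)
f = 64/Re = 0.3356
h_f = f(L/D)V²/(2g) = 0.3356·(4.29/0.05370)·0.419²/(2·9.81) = 0.2399 m
Δp = ρg·h_f = 870.0·9.81·0.2399 = 2.048 kPa

Δp ≈ 2.05 kPa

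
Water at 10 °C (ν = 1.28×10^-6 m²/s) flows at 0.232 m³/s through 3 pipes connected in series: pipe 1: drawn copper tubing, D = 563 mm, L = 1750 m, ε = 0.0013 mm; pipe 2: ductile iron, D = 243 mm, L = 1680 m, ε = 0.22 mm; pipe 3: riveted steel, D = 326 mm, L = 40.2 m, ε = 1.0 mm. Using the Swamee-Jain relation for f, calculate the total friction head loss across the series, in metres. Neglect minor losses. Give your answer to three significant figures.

H ≈ 176 m

Pipe 1: V = 0.9319 m/s, Re = 4.10×10^5, ε/D = 2.31×10^-6, f = 0.01360, h_1 = f(L/D)V²/2g = 1.871 m
Pipe 2: V = 5.002 m/s, Re = 9.50×10^5, ε/D = 9.05×10^-4, f = 0.01961, h_2 = f(L/D)V²/2g = 172.9 m
Pipe 3: V = 2.779 m/s, Re = 7.08×10^5, ε/D = 0.00307, f = 0.02661, h_3 = f(L/D)V²/2g = 1.292 m
Series → Q common, losses add: H = Σh = 176.1 m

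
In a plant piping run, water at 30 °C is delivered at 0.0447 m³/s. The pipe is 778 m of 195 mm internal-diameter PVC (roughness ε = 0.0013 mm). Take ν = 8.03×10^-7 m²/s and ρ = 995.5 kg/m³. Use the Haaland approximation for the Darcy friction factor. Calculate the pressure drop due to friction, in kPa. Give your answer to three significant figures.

Δp ≈ 61.8 kPa

V = 4Q/(πD²) = 4·0.0447/(π·0.195²) = 1.497 m/s
Re = VD/ν = 1.497·0.195/8.03×10^-7 = 3.63×10^5 → turbulent
ε/D = 0.0013/195 = 6.67×10^-6
Haaland: f = 0.01390
h_f = f(L/D)V²/(2g) = 0.01390·(778/0.195)·1.497²/(2·9.81) = 6.332 m
Δp = ρg·h_f = 995.5·9.81·6.332 = 61.84 kPa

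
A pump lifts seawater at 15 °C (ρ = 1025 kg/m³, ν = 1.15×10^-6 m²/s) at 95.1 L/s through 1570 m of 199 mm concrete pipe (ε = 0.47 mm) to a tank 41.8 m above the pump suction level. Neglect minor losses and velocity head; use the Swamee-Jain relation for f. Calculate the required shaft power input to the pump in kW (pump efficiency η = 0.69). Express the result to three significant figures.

P_shaft ≈ 188 kW

V = 4Q/(πD²) = 3.058 m/s; Re = 5.29×10^5; ε/D = 0.00236; f = 0.02491
h_f = f(L/D)V²/2g = 93.63 m
Total head H = z + h_f = 41.8 + 93.63 = 135.4 m
P_hyd = ρgQH = 1025·9.81·0.0951·135.4 = 129.5 kW
P_shaft = P_hyd/η = 129.5/0.69 = 187.7 kW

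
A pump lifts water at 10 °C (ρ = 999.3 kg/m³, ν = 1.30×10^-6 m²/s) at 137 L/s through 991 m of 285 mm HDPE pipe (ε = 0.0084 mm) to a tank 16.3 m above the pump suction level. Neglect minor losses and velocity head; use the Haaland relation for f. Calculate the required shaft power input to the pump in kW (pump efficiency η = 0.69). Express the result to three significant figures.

P_shaft ≈ 53.3 kW

V = 4Q/(πD²) = 2.148 m/s; Re = 4.71×10^5; ε/D = 2.95×10^-5; f = 0.01354
h_f = f(L/D)V²/2g = 11.07 m
Total head H = z + h_f = 16.3 + 11.07 = 27.37 m
P_hyd = ρgQH = 999.3·9.81·0.137·27.37 = 36.76 kW
P_shaft = P_hyd/η = 36.76/0.69 = 53.28 kW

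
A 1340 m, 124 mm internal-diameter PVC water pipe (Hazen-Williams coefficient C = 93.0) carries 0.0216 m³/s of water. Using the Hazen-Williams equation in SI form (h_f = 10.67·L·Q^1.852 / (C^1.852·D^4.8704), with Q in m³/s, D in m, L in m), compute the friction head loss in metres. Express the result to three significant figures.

h_f = 10.67·1340·0.0216^1.852 / (93.0^1.852·0.124^4.8704) = 69.25 m

h_f ≈ 69.3 m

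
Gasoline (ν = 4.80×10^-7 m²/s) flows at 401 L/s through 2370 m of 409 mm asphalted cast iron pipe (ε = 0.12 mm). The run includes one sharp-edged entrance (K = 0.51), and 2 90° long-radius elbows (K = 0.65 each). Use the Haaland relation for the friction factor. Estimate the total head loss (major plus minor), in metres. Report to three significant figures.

H_L ≈ 42.6 m

V = 4Q/(πD²) = 3.052 m/s; V²/2g = 0.4748 m
Re = 2.60×10^6, ε/D = 2.93×10^-4 → f = 0.01516 (Haaland)
Major: h_f = f(L/D)·V²/2g = 0.01516·5795·0.4748 = 41.70 m
Minor: ΣK = 1.81; h_m = ΣK·V²/2g = 0.8594 m
Total H_L = 41.70 + 0.8594 = 42.56 m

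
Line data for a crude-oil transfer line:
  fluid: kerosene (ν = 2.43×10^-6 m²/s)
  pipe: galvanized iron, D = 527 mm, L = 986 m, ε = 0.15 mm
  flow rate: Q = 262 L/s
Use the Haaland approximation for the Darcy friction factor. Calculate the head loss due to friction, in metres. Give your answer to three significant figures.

V = 4Q/(πD²) = 4·0.262/(π·0.527²) = 1.201 m/s
Re = VD/ν = 1.201·0.527/2.43×10^-6 = 2.60×10^5 → turbulent
ε/D = 0.15/527 = 2.85×10^-4
Haaland: f = 0.01692
h_f = f(L/D)V²/(2g) = 0.01692·(986/0.527)·1.201²/(2·9.81) = 2.328 m

h_f ≈ 2.33 m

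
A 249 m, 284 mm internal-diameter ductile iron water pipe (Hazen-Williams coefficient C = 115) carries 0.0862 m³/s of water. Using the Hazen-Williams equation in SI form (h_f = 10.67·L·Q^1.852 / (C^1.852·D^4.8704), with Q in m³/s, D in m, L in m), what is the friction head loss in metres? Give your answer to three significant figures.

h_f ≈ 1.99 m

h_f = 10.67·249·0.0862^1.852 / (115^1.852·0.284^4.8704) = 1.991 m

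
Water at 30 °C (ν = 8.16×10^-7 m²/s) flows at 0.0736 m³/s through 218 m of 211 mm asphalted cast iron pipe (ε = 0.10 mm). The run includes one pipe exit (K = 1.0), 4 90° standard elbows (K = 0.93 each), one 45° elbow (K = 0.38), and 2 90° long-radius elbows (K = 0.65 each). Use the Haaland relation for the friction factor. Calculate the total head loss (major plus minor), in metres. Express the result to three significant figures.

H_L ≈ 5.49 m

V = 4Q/(πD²) = 2.105 m/s; V²/2g = 0.2258 m
Re = 5.44×10^5, ε/D = 4.74×10^-4 → f = 0.01734 (Haaland)
Major: h_f = f(L/D)·V²/2g = 0.01734·1033·0.2258 = 4.046 m
Minor: ΣK = 6.40; h_m = ΣK·V²/2g = 1.445 m
Total H_L = 4.046 + 1.445 = 5.492 m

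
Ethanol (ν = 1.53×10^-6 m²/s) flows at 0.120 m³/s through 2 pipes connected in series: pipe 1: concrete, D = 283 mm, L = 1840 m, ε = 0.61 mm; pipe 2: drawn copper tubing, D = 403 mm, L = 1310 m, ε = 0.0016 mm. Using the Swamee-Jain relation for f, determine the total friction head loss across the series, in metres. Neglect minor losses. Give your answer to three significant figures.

H ≈ 31.8 m

Pipe 1: V = 1.908 m/s, Re = 3.53×10^5, ε/D = 0.00216, f = 0.02452, h_1 = f(L/D)V²/2g = 29.57 m
Pipe 2: V = 0.9408 m/s, Re = 2.48×10^5, ε/D = 3.97×10^-6, f = 0.01494, h_2 = f(L/D)V²/2g = 2.191 m
Series → Q common, losses add: H = Σh = 31.76 m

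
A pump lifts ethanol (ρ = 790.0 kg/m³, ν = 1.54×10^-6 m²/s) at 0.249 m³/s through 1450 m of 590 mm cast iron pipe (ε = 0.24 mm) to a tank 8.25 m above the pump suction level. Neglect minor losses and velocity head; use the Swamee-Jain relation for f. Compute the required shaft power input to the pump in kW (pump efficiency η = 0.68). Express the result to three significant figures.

V = 4Q/(πD²) = 0.9108 m/s; Re = 3.49×10^5; ε/D = 4.07×10^-4; f = 0.01757
h_f = f(L/D)V²/2g = 1.825 m
Total head H = z + h_f = 8.25 + 1.825 = 10.08 m
P_hyd = ρgQH = 790.0·9.81·0.249·10.08 = 19.44 kW
P_shaft = P_hyd/η = 19.44/0.68 = 28.59 kW

P_shaft ≈ 28.6 kW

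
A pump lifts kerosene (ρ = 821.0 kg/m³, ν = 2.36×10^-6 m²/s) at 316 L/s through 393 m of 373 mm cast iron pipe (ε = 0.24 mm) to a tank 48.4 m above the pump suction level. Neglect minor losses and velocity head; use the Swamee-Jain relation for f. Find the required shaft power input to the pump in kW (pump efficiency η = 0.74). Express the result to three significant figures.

V = 4Q/(πD²) = 2.892 m/s; Re = 4.57×10^5; ε/D = 6.43×10^-4; f = 0.01869
h_f = f(L/D)V²/2g = 8.394 m
Total head H = z + h_f = 48.4 + 8.394 = 56.79 m
P_hyd = ρgQH = 821.0·9.81·0.316·56.79 = 144.5 kW
P_shaft = P_hyd/η = 144.5/0.74 = 195.3 kW

P_shaft ≈ 195 kW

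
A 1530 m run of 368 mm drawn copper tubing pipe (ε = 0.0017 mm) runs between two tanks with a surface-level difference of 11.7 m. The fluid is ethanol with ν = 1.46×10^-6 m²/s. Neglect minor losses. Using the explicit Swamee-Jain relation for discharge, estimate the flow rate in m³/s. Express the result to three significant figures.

Swamee-Jain (Type II): Q = -0.965·√(gD⁵h_f/L)·ln[ε/(3.7D) + √(3.17ν²L/(gD³h_f))]
√(gD⁵h_f/L) = √(9.81·0.368⁵·11.7/1530) = 0.02250
ε/(3.7D) = 1.25×10^-6; √(3.17ν²L/(gD³h_f)) = 4.25×10^-5
Q = -0.965·0.02250·ln(4.376×10^-5) = 0.2179 m³/s
Check: V = 2.05 m/s, Re = 5.16×10^5, f = 0.01309, h_f = 11.6 m ≈ 11.7 m ✓

Q ≈ 0.218 m³/s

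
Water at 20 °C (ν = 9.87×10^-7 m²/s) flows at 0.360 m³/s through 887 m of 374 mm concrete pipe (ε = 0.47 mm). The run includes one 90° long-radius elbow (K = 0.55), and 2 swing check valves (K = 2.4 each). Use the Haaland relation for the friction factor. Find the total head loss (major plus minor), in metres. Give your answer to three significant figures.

H_L ≈ 30.2 m

V = 4Q/(πD²) = 3.277 m/s; V²/2g = 0.5473 m
Re = 1.24×10^6, ε/D = 0.00126 → f = 0.02100 (Haaland)
Major: h_f = f(L/D)·V²/2g = 0.02100·2372·0.5473 = 27.26 m
Minor: ΣK = 5.35; h_m = ΣK·V²/2g = 2.928 m
Total H_L = 27.26 + 2.928 = 30.19 m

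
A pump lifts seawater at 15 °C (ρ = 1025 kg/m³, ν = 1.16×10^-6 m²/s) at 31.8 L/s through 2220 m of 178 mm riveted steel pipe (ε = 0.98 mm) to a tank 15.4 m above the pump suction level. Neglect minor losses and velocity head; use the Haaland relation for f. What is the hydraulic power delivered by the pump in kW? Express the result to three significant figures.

V = 4Q/(πD²) = 1.278 m/s; Re = 1.96×10^5; ε/D = 0.00551; f = 0.03175
h_f = f(L/D)V²/2g = 32.96 m
Total head H = z + h_f = 15.4 + 32.96 = 48.36 m
P_hyd = ρgQH = 1025·9.81·0.0318·48.36 = 15.46 kW

P_hyd ≈ 15.5 kW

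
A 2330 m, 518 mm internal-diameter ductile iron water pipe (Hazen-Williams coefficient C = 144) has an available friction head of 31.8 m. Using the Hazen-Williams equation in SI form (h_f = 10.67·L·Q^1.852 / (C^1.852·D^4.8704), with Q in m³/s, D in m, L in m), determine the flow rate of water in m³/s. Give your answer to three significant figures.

Rearranging: Q = [h_f·C^1.852·D^4.8704 / (10.67·L)]^(1/1.852)
Q = [31.8·144^1.852·0.518^4.8704 / (10.67·2330)]^0.540 = 0.6998 m³/s

Q ≈ 0.700 m³/s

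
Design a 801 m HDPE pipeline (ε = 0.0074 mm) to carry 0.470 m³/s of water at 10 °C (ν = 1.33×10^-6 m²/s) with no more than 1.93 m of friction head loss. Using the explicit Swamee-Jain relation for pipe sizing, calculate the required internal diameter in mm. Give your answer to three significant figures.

Swamee-Jain (Type III): D = 0.66·[ε^1.25·(LQ²/(gh_f))^4.75 + ν·Q^9.4·(L/(gh_f))^5.2]^0.04
LQ²/(gh_f) = 9.345; L/(gh_f) = 42.31
Term 1 = ε^1.25·(…)^4.75 = 0.0157; Term 2 = ν·Q^9.4·(…)^5.2 = 0.315
D = 0.66·(0.0157 + 0.315)^0.04 = 0.6315 m = 631 mm
Check: V = 1.50 m/s, Re = 7.13×10^5, f = 0.01253, h_f = 1.82 m ≈ 1.93 m ✓

D ≈ 631 mm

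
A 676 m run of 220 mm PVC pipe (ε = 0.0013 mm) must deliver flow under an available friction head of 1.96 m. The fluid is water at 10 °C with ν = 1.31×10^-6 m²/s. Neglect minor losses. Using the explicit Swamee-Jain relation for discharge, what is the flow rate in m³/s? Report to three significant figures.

Q ≈ 0.0329 m³/s

Swamee-Jain (Type II): Q = -0.965·√(gD⁵h_f/L)·ln[ε/(3.7D) + √(3.17ν²L/(gD³h_f))]
√(gD⁵h_f/L) = √(9.81·0.220⁵·1.96/676) = 0.003829
ε/(3.7D) = 1.60×10^-6; √(3.17ν²L/(gD³h_f)) = 1.34×10^-4
Q = -0.965·0.003829·ln(1.356×10^-4) = 0.03290 m³/s
Check: V = 0.866 m/s, Re = 1.45×10^5, f = 0.01659, h_f = 1.95 m ≈ 1.96 m ✓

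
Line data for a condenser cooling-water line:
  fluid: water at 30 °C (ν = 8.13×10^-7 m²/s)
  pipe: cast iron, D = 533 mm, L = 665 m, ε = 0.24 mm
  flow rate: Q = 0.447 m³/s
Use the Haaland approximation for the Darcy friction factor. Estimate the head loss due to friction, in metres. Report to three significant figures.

V = 4Q/(πD²) = 4·0.447/(π·0.533²) = 2.003 m/s
Re = VD/ν = 2.003·0.533/8.13×10^-7 = 1.31×10^6 → turbulent
ε/D = 0.24/533 = 4.50×10^-4
Haaland: f = 0.01671
h_f = f(L/D)V²/(2g) = 0.01671·(665/0.533)·2.003²/(2·9.81) = 4.265 m

h_f ≈ 4.27 m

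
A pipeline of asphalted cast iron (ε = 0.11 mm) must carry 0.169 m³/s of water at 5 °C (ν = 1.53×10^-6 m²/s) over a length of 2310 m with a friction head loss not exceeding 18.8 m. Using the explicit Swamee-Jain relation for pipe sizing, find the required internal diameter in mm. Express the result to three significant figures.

D ≈ 350 mm

Swamee-Jain (Type III): D = 0.66·[ε^1.25·(LQ²/(gh_f))^4.75 + ν·Q^9.4·(L/(gh_f))^5.2]^0.04
LQ²/(gh_f) = 0.3577; L/(gh_f) = 12.53
Term 1 = ε^1.25·(…)^4.75 = 8.53×10^-8; Term 2 = ν·Q^9.4·(…)^5.2 = 4.32×10^-8
D = 0.66·(8.53×10^-8 + 4.32×10^-8)^0.04 = 0.3499 m = 350 mm
Check: V = 1.76 m/s, Re = 4.02×10^5, f = 0.01675, h_f = 17.4 m ≈ 18.8 m ✓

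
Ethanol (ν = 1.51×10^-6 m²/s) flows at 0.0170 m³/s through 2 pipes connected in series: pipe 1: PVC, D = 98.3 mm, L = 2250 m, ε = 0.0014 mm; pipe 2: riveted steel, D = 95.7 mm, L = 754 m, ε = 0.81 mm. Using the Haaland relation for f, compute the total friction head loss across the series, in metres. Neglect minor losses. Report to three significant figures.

Pipe 1: V = 2.240 m/s, Re = 1.46×10^5, ε/D = 1.42×10^-5, f = 0.01657, h_1 = f(L/D)V²/2g = 96.99 m
Pipe 2: V = 2.363 m/s, Re = 1.50×10^5, ε/D = 0.00846, f = 0.03634, h_2 = f(L/D)V²/2g = 81.51 m
Series → Q common, losses add: H = Σh = 178.5 m

H ≈ 178 m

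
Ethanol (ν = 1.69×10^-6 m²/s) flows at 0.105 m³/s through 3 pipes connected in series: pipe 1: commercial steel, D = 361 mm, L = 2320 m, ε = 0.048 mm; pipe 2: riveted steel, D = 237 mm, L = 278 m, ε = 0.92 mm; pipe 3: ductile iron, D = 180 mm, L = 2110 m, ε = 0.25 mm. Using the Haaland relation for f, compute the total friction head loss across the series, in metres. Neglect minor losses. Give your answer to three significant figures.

H ≈ 237 m

Pipe 1: V = 1.026 m/s, Re = 2.19×10^5, ε/D = 1.33×10^-4, f = 0.01620, h_1 = f(L/D)V²/2g = 5.584 m
Pipe 2: V = 2.380 m/s, Re = 3.34×10^5, ε/D = 0.00388, f = 0.02853, h_2 = f(L/D)V²/2g = 9.663 m
Pipe 3: V = 4.126 m/s, Re = 4.39×10^5, ε/D = 0.00139, f = 0.02182, h_3 = f(L/D)V²/2g = 221.9 m
Series → Q common, losses add: H = Σh = 237.2 m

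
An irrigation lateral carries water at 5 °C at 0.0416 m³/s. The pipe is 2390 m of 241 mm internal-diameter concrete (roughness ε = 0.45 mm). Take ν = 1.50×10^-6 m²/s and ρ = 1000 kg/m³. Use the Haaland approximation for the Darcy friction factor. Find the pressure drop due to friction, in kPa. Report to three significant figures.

V = 4Q/(πD²) = 4·0.0416/(π·0.241²) = 0.9119 m/s
Re = VD/ν = 0.9119·0.241/1.50×10^-6 = 1.47×10^5 → turbulent
ε/D = 0.45/241 = 0.00187
Haaland: f = 0.02415
h_f = f(L/D)V²/(2g) = 0.02415·(2390/0.241)·0.9119²/(2·9.81) = 10.15 m
Δp = ρg·h_f = 1000·9.81·10.15 = 99.58 kPa

Δp ≈ 99.6 kPa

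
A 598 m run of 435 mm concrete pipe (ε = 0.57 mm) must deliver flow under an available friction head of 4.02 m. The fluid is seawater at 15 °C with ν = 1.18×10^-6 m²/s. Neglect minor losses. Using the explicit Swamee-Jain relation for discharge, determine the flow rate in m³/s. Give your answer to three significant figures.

Q ≈ 0.243 m³/s

Swamee-Jain (Type II): Q = -0.965·√(gD⁵h_f/L)·ln[ε/(3.7D) + √(3.17ν²L/(gD³h_f))]
√(gD⁵h_f/L) = √(9.81·0.435⁵·4.02/598) = 0.03205
ε/(3.7D) = 3.54×10^-4; √(3.17ν²L/(gD³h_f)) = 2.85×10^-5
Q = -0.965·0.03205·ln(3.827×10^-4) = 0.2434 m³/s
Check: V = 1.64 m/s, Re = 6.04×10^5, f = 0.02152, h_f = 4.04 m ≈ 4.02 m ✓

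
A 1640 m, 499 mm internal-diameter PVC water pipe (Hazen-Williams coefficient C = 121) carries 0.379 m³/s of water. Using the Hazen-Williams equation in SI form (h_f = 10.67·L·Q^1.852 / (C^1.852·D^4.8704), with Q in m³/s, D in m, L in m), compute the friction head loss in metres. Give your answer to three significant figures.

h_f ≈ 11.9 m

h_f = 10.67·1640·0.379^1.852 / (121^1.852·0.499^4.8704) = 11.90 m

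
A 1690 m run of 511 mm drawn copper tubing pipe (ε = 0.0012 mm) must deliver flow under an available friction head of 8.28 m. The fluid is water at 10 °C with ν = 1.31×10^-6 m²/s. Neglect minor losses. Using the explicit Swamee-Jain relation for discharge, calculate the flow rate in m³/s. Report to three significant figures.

Q ≈ 0.412 m³/s

Swamee-Jain (Type II): Q = -0.965·√(gD⁵h_f/L)·ln[ε/(3.7D) + √(3.17ν²L/(gD³h_f))]
√(gD⁵h_f/L) = √(9.81·0.511⁵·8.28/1690) = 0.04092
ε/(3.7D) = 6.35×10^-7; √(3.17ν²L/(gD³h_f)) = 2.91×10^-5
Q = -0.965·0.04092·ln(2.976×10^-5) = 0.4116 m³/s
Check: V = 2.01 m/s, Re = 7.83×10^5, f = 0.01215, h_f = 8.25 m ≈ 8.28 m ✓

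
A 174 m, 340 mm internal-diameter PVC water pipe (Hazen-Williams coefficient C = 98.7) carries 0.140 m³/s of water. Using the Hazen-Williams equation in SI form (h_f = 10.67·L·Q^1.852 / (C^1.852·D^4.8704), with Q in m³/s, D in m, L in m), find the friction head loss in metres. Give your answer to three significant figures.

h_f = 10.67·174·0.140^1.852 / (98.7^1.852·0.340^4.8704) = 1.887 m

h_f ≈ 1.89 m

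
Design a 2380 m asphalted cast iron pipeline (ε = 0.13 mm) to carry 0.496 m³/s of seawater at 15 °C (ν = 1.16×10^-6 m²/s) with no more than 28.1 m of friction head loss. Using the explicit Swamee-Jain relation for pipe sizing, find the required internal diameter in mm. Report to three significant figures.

Swamee-Jain (Type III): D = 0.66·[ε^1.25·(LQ²/(gh_f))^4.75 + ν·Q^9.4·(L/(gh_f))^5.2]^0.04
LQ²/(gh_f) = 2.124; L/(gh_f) = 8.634
Term 1 = ε^1.25·(…)^4.75 = 4.97×10^-4; Term 2 = ν·Q^9.4·(…)^5.2 = 1.18×10^-4
D = 0.66·(4.97×10^-4 + 1.18×10^-4)^0.04 = 0.4910 m = 491 mm
Check: V = 2.62 m/s, Re = 1.11×10^6, f = 0.01536, h_f = 26.0 m ≈ 28.1 m ✓

D ≈ 491 mm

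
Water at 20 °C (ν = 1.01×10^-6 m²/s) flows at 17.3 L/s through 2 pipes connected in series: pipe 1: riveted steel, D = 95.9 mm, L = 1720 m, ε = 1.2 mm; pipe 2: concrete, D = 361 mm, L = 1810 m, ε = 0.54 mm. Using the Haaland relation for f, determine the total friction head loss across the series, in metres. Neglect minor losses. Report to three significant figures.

Pipe 1: V = 2.395 m/s, Re = 2.27×10^5, ε/D = 0.0125, f = 0.04125, h_1 = f(L/D)V²/2g = 216.3 m
Pipe 2: V = 0.1690 m/s, Re = 6.04×10^4, ε/D = 0.00150, f = 0.02457, h_2 = f(L/D)V²/2g = 0.1793 m
Series → Q common, losses add: H = Σh = 216.5 m

H ≈ 216 m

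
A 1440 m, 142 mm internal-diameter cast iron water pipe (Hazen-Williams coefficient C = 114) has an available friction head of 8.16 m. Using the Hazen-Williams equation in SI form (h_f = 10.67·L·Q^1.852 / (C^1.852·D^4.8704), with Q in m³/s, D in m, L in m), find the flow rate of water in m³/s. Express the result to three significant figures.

Rearranging: Q = [h_f·C^1.852·D^4.8704 / (10.67·L)]^(1/1.852)
Q = [8.16·114^1.852·0.142^4.8704 / (10.67·1440)]^0.540 = 0.01146 m³/s

Q ≈ 0.0115 m³/s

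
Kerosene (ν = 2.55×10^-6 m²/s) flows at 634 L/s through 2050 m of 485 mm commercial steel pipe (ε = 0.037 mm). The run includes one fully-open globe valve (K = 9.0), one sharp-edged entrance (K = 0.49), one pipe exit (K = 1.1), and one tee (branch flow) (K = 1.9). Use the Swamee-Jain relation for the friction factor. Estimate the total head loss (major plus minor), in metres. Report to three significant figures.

V = 4Q/(πD²) = 3.432 m/s; V²/2g = 0.6003 m
Re = 6.53×10^5, ε/D = 7.63×10^-5 → f = 0.01374 (Swamee-Jain)
Major: h_f = f(L/D)·V²/2g = 0.01374·4227·0.6003 = 34.85 m
Minor: ΣK = 12.5; h_m = ΣK·V²/2g = 7.497 m
Total H_L = 34.85 + 7.497 = 42.35 m

H_L ≈ 42.3 m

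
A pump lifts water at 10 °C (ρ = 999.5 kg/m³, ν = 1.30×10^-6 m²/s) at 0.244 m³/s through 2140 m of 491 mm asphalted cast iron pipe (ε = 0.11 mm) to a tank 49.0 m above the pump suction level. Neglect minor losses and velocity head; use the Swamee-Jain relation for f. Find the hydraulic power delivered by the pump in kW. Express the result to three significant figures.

P_hyd ≈ 131 kW

V = 4Q/(πD²) = 1.289 m/s; Re = 4.87×10^5; ε/D = 2.24×10^-4; f = 0.01577
h_f = f(L/D)V²/2g = 5.816 m
Total head H = z + h_f = 49.0 + 5.816 = 54.82 m
P_hyd = ρgQH = 999.5·9.81·0.244·54.82 = 131.1 kW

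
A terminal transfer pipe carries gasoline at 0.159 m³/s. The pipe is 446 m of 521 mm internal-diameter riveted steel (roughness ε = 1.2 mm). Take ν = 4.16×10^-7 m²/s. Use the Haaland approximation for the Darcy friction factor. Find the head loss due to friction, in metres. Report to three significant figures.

h_f ≈ 0.595 m

V = 4Q/(πD²) = 4·0.159/(π·0.521²) = 0.7458 m/s
Re = VD/ν = 0.7458·0.521/4.16×10^-7 = 9.34×10^5 → turbulent
ε/D = 1.2/521 = 0.00230
Haaland: f = 0.02453
h_f = f(L/D)V²/(2g) = 0.02453·(446/0.521)·0.7458²/(2·9.81) = 0.5954 m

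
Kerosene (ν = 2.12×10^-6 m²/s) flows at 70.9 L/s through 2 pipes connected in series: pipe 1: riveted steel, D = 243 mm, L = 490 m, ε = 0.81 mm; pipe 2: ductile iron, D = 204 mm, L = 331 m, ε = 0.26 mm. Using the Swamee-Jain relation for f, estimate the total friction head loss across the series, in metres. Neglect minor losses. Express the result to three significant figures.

Pipe 1: V = 1.529 m/s, Re = 1.75×10^5, ε/D = 0.00333, f = 0.02786, h_1 = f(L/D)V²/2g = 6.692 m
Pipe 2: V = 2.169 m/s, Re = 2.09×10^5, ε/D = 0.00127, f = 0.02216, h_2 = f(L/D)V²/2g = 8.625 m
Series → Q common, losses add: H = Σh = 15.32 m

H ≈ 15.3 m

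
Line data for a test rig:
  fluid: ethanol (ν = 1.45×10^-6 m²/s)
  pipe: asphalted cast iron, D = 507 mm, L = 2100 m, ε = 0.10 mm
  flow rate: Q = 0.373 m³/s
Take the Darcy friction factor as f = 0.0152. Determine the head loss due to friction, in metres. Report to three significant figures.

h_f ≈ 11.0 m

V = 4Q/(πD²) = 4·0.373/(π·0.507²) = 1.848 m/s
h_f = f(L/D)V²/(2g) = 0.01520·(2100/0.507)·1.848²/(2·9.81) = 10.95 m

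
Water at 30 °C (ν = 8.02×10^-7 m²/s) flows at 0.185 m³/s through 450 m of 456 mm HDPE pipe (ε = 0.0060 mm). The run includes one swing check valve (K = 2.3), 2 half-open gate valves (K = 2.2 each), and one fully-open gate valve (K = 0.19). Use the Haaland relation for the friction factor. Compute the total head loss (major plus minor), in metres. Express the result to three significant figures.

V = 4Q/(πD²) = 1.133 m/s; V²/2g = 0.06540 m
Re = 6.44×10^5, ε/D = 1.32×10^-5 → f = 0.01267 (Haaland)
Major: h_f = f(L/D)·V²/2g = 0.01267·986.8·0.06540 = 0.8179 m
Minor: ΣK = 6.89; h_m = ΣK·V²/2g = 0.4506 m
Total H_L = 0.8179 + 0.4506 = 1.269 m

H_L ≈ 1.27 m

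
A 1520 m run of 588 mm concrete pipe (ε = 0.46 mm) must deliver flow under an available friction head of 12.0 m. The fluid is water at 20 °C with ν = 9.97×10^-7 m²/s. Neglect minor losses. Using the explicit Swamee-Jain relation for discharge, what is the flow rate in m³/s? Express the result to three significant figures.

Q ≈ 0.598 m³/s

Swamee-Jain (Type II): Q = -0.965·√(gD⁵h_f/L)·ln[ε/(3.7D) + √(3.17ν²L/(gD³h_f))]
√(gD⁵h_f/L) = √(9.81·0.588⁵·12.0/1520) = 0.07378
ε/(3.7D) = 2.11×10^-4; √(3.17ν²L/(gD³h_f)) = 1.41×10^-5
Q = -0.965·0.07378·ln(2.256×10^-4) = 0.5978 m³/s
Check: V = 2.20 m/s, Re = 1.30×10^6, f = 0.01888, h_f = 12.1 m ≈ 12.0 m ✓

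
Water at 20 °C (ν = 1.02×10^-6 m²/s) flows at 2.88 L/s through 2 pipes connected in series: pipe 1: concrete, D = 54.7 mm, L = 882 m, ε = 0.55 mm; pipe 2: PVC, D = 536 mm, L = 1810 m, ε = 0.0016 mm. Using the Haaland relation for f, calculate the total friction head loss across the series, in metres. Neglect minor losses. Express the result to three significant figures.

Pipe 1: V = 1.226 m/s, Re = 6.57×10^4, ε/D = 0.0101, f = 0.03889, h_1 = f(L/D)V²/2g = 48.01 m
Pipe 2: V = 0.01276 m/s, Re = 6710, ε/D = 2.99×10^-6, f = 0.03458, h_2 = f(L/D)V²/2g = 9.695×10^-4 m
Series → Q common, losses add: H = Σh = 48.01 m

H ≈ 48.0 m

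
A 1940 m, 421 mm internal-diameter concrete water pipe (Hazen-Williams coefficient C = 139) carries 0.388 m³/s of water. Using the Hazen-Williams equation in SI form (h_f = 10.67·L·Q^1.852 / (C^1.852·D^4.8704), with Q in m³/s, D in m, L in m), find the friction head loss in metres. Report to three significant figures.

h_f = 10.67·1940·0.388^1.852 / (139^1.852·0.421^4.8704) = 26.03 m

h_f ≈ 26.0 m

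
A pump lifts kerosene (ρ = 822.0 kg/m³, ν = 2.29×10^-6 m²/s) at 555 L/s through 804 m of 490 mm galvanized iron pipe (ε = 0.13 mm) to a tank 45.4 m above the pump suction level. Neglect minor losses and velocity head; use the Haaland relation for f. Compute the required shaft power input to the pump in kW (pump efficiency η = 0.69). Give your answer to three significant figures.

V = 4Q/(πD²) = 2.943 m/s; Re = 6.30×10^5; ε/D = 2.65×10^-4; f = 0.01563
h_f = f(L/D)V²/2g = 11.33 m
Total head H = z + h_f = 45.4 + 11.33 = 56.73 m
P_hyd = ρgQH = 822.0·9.81·0.555·56.73 = 253.9 kW
P_shaft = P_hyd/η = 253.9/0.69 = 367.9 kW

P_shaft ≈ 368 kW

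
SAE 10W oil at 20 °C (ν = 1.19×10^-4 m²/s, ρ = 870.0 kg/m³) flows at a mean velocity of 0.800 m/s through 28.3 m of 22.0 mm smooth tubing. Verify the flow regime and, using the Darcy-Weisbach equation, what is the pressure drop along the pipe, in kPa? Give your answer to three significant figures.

Re = VD/ν = 0.800·0.02200/1.19×10^-4 = 148 → laminar (Re < 2300)
f = 64/Re = 0.4327
h_f = f(L/D)V²/(2g) = 0.4327·(28.3/0.02200)·0.800²/(2·9.81) = 18.16 m
Δp = ρg·h_f = 870.0·9.81·18.16 = 155.0 kPa

Δp ≈ 155 kPa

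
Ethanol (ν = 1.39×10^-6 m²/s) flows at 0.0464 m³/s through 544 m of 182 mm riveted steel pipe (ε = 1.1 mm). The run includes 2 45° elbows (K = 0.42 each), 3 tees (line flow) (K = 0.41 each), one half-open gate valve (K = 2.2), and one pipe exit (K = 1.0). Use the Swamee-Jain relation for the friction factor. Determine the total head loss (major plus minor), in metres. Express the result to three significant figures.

H_L ≈ 16.7 m

V = 4Q/(πD²) = 1.784 m/s; V²/2g = 0.1621 m
Re = 2.34×10^5, ε/D = 0.00604 → f = 0.03270 (Swamee-Jain)
Major: h_f = f(L/D)·V²/2g = 0.03270·2989·0.1621 = 15.85 m
Minor: ΣK = 5.27; h_m = ΣK·V²/2g = 0.8544 m
Total H_L = 15.85 + 0.8544 = 16.70 m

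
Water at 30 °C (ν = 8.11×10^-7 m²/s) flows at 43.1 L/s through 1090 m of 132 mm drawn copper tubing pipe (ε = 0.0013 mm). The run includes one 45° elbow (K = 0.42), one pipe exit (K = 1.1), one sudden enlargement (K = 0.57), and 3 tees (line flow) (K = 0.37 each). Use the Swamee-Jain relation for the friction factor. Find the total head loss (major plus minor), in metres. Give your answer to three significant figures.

H_L ≈ 56.7 m

V = 4Q/(πD²) = 3.149 m/s; V²/2g = 0.5056 m
Re = 5.13×10^5, ε/D = 9.85×10^-6 → f = 0.01319 (Swamee-Jain)
Major: h_f = f(L/D)·V²/2g = 0.01319·8258·0.5056 = 55.08 m
Minor: ΣK = 3.20; h_m = ΣK·V²/2g = 1.618 m
Total H_L = 55.08 + 1.618 = 56.70 m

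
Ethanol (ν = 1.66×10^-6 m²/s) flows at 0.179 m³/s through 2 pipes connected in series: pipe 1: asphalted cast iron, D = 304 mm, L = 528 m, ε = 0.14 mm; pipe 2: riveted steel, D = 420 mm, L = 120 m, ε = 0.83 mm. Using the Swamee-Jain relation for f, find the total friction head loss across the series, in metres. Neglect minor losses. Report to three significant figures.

H ≈ 10.1 m

Pipe 1: V = 2.466 m/s, Re = 4.52×10^5, ε/D = 4.61×10^-4, f = 0.01762, h_1 = f(L/D)V²/2g = 9.488 m
Pipe 2: V = 1.292 m/s, Re = 3.27×10^5, ε/D = 0.00198, f = 0.02405, h_2 = f(L/D)V²/2g = 0.5846 m
Series → Q common, losses add: H = Σh = 10.07 m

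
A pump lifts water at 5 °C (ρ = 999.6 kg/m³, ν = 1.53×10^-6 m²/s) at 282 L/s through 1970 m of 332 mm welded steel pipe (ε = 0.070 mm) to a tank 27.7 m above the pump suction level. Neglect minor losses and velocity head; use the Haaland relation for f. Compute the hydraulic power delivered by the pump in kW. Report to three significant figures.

P_hyd ≈ 210 kW

V = 4Q/(πD²) = 3.257 m/s; Re = 7.07×10^5; ε/D = 2.11×10^-4; f = 0.01501
h_f = f(L/D)V²/2g = 48.17 m
Total head H = z + h_f = 27.7 + 48.17 = 75.87 m
P_hyd = ρgQH = 999.6·9.81·0.282·75.87 = 209.8 kW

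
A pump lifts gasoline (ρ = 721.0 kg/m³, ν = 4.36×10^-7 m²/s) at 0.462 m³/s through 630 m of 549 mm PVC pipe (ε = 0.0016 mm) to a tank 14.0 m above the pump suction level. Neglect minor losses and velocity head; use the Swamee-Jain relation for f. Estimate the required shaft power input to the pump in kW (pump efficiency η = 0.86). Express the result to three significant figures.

P_shaft ≈ 61.8 kW

V = 4Q/(πD²) = 1.952 m/s; Re = 2.46×10^6; ε/D = 2.91×10^-6; f = 0.01016
h_f = f(L/D)V²/2g = 2.264 m
Total head H = z + h_f = 14.0 + 2.264 = 16.26 m
P_hyd = ρgQH = 721.0·9.81·0.462·16.26 = 53.15 kW
P_shaft = P_hyd/η = 53.15/0.86 = 61.80 kW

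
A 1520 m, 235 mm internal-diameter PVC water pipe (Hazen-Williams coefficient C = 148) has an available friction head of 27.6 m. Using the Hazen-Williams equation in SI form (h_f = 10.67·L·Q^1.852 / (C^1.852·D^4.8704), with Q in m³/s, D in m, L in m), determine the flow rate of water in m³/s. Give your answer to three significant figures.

Q ≈ 0.105 m³/s

Rearranging: Q = [h_f·C^1.852·D^4.8704 / (10.67·L)]^(1/1.852)
Q = [27.6·148^1.852·0.235^4.8704 / (10.67·1520)]^0.540 = 0.1050 m³/s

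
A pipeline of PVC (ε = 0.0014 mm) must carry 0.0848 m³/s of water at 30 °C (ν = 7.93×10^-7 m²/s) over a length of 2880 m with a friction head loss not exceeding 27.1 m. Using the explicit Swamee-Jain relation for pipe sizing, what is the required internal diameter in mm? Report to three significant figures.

Swamee-Jain (Type III): D = 0.66·[ε^1.25·(LQ²/(gh_f))^4.75 + ν·Q^9.4·(L/(gh_f))^5.2]^0.04
LQ²/(gh_f) = 0.07790; L/(gh_f) = 10.83
Term 1 = ε^1.25·(…)^4.75 = 2.62×10^-13; Term 2 = ν·Q^9.4·(…)^5.2 = 1.61×10^-11
D = 0.66·(2.62×10^-13 + 1.61×10^-11)^0.04 = 0.2444 m = 244 mm
Check: V = 1.81 m/s, Re = 5.57×10^5, f = 0.01294, h_f = 25.4 m ≈ 27.1 m ✓

D ≈ 244 mm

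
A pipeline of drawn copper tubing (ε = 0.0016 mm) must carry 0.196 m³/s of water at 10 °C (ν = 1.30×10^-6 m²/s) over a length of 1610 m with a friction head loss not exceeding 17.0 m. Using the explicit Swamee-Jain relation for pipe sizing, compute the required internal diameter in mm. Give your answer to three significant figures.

Swamee-Jain (Type III): D = 0.66·[ε^1.25·(LQ²/(gh_f))^4.75 + ν·Q^9.4·(L/(gh_f))^5.2]^0.04
LQ²/(gh_f) = 0.3709; L/(gh_f) = 9.654
Term 1 = ε^1.25·(…)^4.75 = 5.12×10^-10; Term 2 = ν·Q^9.4·(…)^5.2 = 3.82×10^-8
D = 0.66·(5.12×10^-10 + 3.82×10^-8)^0.04 = 0.3335 m = 333 mm
Check: V = 2.24 m/s, Re = 5.76×10^5, f = 0.01285, h_f = 15.9 m ≈ 17.0 m ✓

D ≈ 333 mm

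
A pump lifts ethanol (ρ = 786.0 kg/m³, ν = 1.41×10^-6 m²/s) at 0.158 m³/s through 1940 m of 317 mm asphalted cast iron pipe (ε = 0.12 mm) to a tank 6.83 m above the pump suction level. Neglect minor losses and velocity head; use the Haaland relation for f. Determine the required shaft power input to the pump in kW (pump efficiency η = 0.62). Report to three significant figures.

P_shaft ≈ 54.8 kW

V = 4Q/(πD²) = 2.002 m/s; Re = 4.50×10^5; ε/D = 3.79×10^-4; f = 0.01685
h_f = f(L/D)V²/2g = 21.07 m
Total head H = z + h_f = 6.83 + 21.07 = 27.90 m
P_hyd = ρgQH = 786.0·9.81·0.158·27.90 = 33.99 kW
P_shaft = P_hyd/η = 33.99/0.62 = 54.82 kW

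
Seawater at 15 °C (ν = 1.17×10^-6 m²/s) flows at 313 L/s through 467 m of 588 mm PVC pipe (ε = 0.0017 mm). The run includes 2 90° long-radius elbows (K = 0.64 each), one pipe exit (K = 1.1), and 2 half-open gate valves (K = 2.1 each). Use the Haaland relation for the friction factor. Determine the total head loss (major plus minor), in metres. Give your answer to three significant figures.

H_L ≈ 1.13 m

V = 4Q/(πD²) = 1.153 m/s; V²/2g = 0.06772 m
Re = 5.79×10^5, ε/D = 2.89×10^-6 → f = 0.01276 (Haaland)
Major: h_f = f(L/D)·V²/2g = 0.01276·794.2·0.06772 = 0.6863 m
Minor: ΣK = 6.58; h_m = ΣK·V²/2g = 0.4456 m
Total H_L = 0.6863 + 0.4456 = 1.132 m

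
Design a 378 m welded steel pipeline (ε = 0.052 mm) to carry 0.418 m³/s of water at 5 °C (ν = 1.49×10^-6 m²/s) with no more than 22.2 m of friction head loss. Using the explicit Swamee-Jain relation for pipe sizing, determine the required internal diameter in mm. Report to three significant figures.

D ≈ 326 mm

Swamee-Jain (Type III): D = 0.66·[ε^1.25·(LQ²/(gh_f))^4.75 + ν·Q^9.4·(L/(gh_f))^5.2]^0.04
LQ²/(gh_f) = 0.3033; L/(gh_f) = 1.736
Term 1 = ε^1.25·(…)^4.75 = 1.53×10^-8; Term 2 = ν·Q^9.4·(…)^5.2 = 7.20×10^-9
D = 0.66·(1.53×10^-8 + 7.20×10^-9)^0.04 = 0.3263 m = 326 mm
Check: V = 5.00 m/s, Re = 1.09×10^6, f = 0.01422, h_f = 21.0 m ≈ 22.2 m ✓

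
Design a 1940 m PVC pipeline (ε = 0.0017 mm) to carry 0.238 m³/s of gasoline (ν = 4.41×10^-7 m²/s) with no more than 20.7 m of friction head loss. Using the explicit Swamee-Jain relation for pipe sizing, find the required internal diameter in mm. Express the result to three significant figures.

D ≈ 343 mm

Swamee-Jain (Type III): D = 0.66·[ε^1.25·(LQ²/(gh_f))^4.75 + ν·Q^9.4·(L/(gh_f))^5.2]^0.04
LQ²/(gh_f) = 0.5411; L/(gh_f) = 9.553
Term 1 = ε^1.25·(…)^4.75 = 3.32×10^-9; Term 2 = ν·Q^9.4·(…)^5.2 = 7.61×10^-8
D = 0.66·(3.32×10^-9 + 7.61×10^-8)^0.04 = 0.3432 m = 343 mm
Check: V = 2.57 m/s, Re = 2.00×10^6, f = 0.01055, h_f = 20.1 m ≈ 20.7 m ✓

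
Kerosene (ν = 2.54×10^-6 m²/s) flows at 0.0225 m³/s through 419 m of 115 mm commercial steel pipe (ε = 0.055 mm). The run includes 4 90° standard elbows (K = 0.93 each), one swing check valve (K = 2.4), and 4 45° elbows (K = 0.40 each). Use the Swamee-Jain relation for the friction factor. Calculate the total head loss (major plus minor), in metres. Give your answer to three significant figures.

V = 4Q/(πD²) = 2.166 m/s; V²/2g = 0.2392 m
Re = 9.81×10^4, ε/D = 4.78×10^-4 → f = 0.02037 (Swamee-Jain)
Major: h_f = f(L/D)·V²/2g = 0.02037·3643·0.2392 = 17.75 m
Minor: ΣK = 7.72; h_m = ΣK·V²/2g = 1.846 m
Total H_L = 17.75 + 1.846 = 19.60 m

H_L ≈ 19.6 m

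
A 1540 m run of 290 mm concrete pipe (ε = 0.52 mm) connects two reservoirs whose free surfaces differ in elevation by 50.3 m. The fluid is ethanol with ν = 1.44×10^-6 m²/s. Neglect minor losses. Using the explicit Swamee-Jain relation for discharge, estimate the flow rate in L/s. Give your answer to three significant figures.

Swamee-Jain (Type II): Q = -0.965·√(gD⁵h_f/L)·ln[ε/(3.7D) + √(3.17ν²L/(gD³h_f))]
√(gD⁵h_f/L) = √(9.81·0.290⁵·50.3/1540) = 0.02564
ε/(3.7D) = 4.85×10^-4; √(3.17ν²L/(gD³h_f)) = 2.90×10^-5
Q = -0.965·0.02564·ln(5.136×10^-4) = 0.1874 m³/s
Check: V = 2.84 m/s, Re = 5.71×10^5, f = 0.02321, h_f = 50.6 m ≈ 50.3 m ✓

Q ≈ 187 L/s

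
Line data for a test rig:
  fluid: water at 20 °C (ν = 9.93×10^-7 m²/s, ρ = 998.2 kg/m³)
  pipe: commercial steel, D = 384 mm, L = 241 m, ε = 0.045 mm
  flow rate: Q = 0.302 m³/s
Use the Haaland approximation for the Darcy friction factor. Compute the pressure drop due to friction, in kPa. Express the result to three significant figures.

Δp ≈ 28.9 kPa

V = 4Q/(πD²) = 4·0.302/(π·0.384²) = 2.608 m/s
Re = VD/ν = 2.608·0.384/9.93×10^-7 = 1.01×10^6 → turbulent
ε/D = 0.045/384 = 1.17×10^-4
Haaland: f = 0.01356
h_f = f(L/D)V²/(2g) = 0.01356·(241/0.384)·2.608²/(2·9.81) = 2.950 m
Δp = ρg·h_f = 998.2·9.81·2.950 = 28.89 kPa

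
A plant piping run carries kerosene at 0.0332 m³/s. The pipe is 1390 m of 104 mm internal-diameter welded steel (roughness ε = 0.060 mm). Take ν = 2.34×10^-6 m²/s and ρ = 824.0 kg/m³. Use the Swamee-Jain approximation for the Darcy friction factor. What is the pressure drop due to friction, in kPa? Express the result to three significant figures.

V = 4Q/(πD²) = 4·0.0332/(π·0.104²) = 3.908 m/s
Re = VD/ν = 3.908·0.104/2.34×10^-6 = 1.74×10^5 → turbulent
ε/D = 0.060/104 = 5.77×10^-4
Swamee-Jain: f = 0.01957
h_f = f(L/D)V²/(2g) = 0.01957·(1390/0.104)·3.908²/(2·9.81) = 203.6 m
Δp = ρg·h_f = 824.0·9.81·203.6 = 1646 kPa

Δp ≈ 1650 kPa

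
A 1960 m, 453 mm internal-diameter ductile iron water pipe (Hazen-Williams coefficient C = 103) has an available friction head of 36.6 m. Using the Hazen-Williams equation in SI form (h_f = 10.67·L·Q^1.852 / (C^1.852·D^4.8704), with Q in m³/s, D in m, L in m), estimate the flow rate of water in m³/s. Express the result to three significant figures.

Q ≈ 0.417 m³/s

Rearranging: Q = [h_f·C^1.852·D^4.8704 / (10.67·L)]^(1/1.852)
Q = [36.6·103^1.852·0.453^4.8704 / (10.67·1960)]^0.540 = 0.4167 m³/s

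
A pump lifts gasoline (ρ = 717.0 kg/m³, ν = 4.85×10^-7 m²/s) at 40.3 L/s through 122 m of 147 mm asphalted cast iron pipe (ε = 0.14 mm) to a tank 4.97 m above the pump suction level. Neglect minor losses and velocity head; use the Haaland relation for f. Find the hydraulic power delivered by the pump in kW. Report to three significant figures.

V = 4Q/(πD²) = 2.375 m/s; Re = 7.20×10^5; ε/D = 9.52×10^-4; f = 0.01982
h_f = f(L/D)V²/2g = 4.728 m
Total head H = z + h_f = 4.97 + 4.728 = 9.698 m
P_hyd = ρgQH = 717.0·9.81·0.0403·9.698 = 2.749 kW

P_hyd ≈ 2.75 kW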